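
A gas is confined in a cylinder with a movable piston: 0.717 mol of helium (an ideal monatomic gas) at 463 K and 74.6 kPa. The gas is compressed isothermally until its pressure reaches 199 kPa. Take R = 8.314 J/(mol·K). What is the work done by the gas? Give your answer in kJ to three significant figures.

Isothermal process: W = nRT ln(V₂/V₁) = nRT ln(P₁/P₂).
W = (0.717)(8.314)(463) × ln(74.6/199)
  = 2760 × ln(0.3749) = 2760 × -0.9812
W_by_gas = -2708 J.

W ≈ -2.71 kJ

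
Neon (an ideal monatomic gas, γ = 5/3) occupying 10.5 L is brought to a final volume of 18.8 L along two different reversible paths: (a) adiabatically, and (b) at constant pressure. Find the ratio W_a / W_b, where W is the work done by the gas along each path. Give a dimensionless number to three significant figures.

Path (a) adiabatic: W = P₁V₁(1 − (V₁/V₂)^(γ−1))/(γ−1) → W_a/(P₁V₁) = 0.4827.
Path (b) isobaric: W = P₁(V₂ − V₁) → W_b/(P₁V₁) = 0.7905.
W_a / W_b = 0.4827 / 0.7905 = 0.6107.

W_a / W_b ≈ 0.611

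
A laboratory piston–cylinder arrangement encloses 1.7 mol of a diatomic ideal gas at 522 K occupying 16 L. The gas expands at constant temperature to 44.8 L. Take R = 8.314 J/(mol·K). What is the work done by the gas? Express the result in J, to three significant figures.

W ≈ 7600 J

Isothermal: W = nRT ln(V₂/V₁).
W = (1.7)(8.314)(522) × ln(44.8/16)
  = 7378 × 1.03
W_by_gas = 7596 J.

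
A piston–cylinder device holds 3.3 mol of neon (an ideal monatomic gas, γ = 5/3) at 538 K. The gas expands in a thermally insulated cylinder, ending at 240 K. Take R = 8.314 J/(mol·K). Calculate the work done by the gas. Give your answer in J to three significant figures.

W ≈ 12300 J

Adiabatic ⇒ Q = 0, so W_by = −ΔU = nCᵥ(T₁ − T₂).
Cᵥ = 3R/2 = 12.47 J/(mol·K).
W = (3.3)(12.47)(538 − 240) = 12264 J.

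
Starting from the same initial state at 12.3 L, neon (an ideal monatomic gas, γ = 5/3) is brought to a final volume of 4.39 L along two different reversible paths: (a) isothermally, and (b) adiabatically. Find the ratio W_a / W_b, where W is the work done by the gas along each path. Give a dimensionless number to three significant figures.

Path (a) isothermal: W = P₁V₁ ln(V₂/V₁) → W_a/(P₁V₁) = -1.03.
Path (b) adiabatic: W = P₁V₁(1 − (V₁/V₂)^(γ−1))/(γ−1) → W_b/(P₁V₁) = -1.481.
W_a / W_b = -1.03 / -1.481 = 0.6956.

W_a / W_b ≈ 0.696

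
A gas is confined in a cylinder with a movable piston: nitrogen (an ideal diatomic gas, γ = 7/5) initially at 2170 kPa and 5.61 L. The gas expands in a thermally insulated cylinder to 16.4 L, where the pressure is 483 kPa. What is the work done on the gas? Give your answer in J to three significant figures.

Adiabatic: W = (P₁V₁ − P₂V₂)/(γ − 1) with γ = 7/5.
P₁V₁ = 12174 J, P₂V₂ = 7921 J.
W = (12174 − 7921) / 0.4 = 10631 J.
Work on gas = −W_by = -10631 J.

W ≈ -10600 J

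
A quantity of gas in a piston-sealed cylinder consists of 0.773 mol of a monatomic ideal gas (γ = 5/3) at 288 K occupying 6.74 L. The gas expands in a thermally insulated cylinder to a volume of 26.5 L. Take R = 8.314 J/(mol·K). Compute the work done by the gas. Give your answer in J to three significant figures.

W ≈ 1660 J

Adiabatic: TV^(γ−1) = const with γ = 5/3.
T₂ = T₁ (V₁/V₂)^(γ−1) = 288 × (6.74/26.5)^0.667 = 288 × 0.4014 = 115.6 K.
W_by = nCᵥ(T₁ − T₂) = (0.773)(12.47)(288 − 115.6) = 1662 J.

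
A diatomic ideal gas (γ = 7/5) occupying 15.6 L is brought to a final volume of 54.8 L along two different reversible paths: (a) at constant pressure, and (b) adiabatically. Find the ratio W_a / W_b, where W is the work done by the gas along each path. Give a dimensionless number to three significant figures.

W_a / W_b ≈ 2.54

Path (a) isobaric: W = P₁(V₂ − V₁) → W_a/(P₁V₁) = 2.513.
Path (b) adiabatic: W = P₁V₁(1 − (V₁/V₂)^(γ−1))/(γ−1) → W_b/(P₁V₁) = 0.9876.
W_a / W_b = 2.513 / 0.9876 = 2.544.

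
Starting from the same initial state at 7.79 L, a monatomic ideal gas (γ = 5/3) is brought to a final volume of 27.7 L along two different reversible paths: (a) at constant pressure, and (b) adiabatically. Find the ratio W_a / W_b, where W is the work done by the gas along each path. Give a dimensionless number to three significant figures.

Path (a) isobaric: W = P₁(V₂ − V₁) → W_a/(P₁V₁) = 2.556.
Path (b) adiabatic: W = P₁V₁(1 − (V₁/V₂)^(γ−1))/(γ−1) → W_b/(P₁V₁) = 0.8561.
W_a / W_b = 2.556 / 0.8561 = 2.985.

W_a / W_b ≈ 2.99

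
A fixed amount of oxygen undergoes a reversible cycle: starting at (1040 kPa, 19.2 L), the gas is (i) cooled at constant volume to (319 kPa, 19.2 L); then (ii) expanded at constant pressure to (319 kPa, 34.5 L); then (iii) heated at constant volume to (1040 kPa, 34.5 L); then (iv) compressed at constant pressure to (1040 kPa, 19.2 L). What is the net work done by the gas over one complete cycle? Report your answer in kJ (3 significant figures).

Constant-volume legs do no work.
W(ii) = (319)(34.5 − 19.2) = 4881 J; W(iv) = (1040)(19.2 − 34.5) = -15912 J.
W_net = 4881 − 15912 = -11031 J (the counter-clockwise enclosed area).

W_net ≈ -11.0 kJ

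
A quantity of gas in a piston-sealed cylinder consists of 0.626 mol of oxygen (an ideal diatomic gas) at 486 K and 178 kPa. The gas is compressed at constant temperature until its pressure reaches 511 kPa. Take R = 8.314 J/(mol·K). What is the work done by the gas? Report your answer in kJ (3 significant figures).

Isothermal process: W = nRT ln(V₂/V₁) = nRT ln(P₁/P₂).
W = (0.626)(8.314)(486) × ln(178/511)
  = 2529 × ln(0.3483) = 2529 × -1.055
W_by_gas = -2667 J.

W ≈ -2.67 kJ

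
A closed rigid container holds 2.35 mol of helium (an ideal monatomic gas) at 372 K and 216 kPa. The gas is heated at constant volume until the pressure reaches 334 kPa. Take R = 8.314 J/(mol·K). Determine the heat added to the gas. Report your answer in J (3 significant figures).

Q ≈ 5960 J

Constant volume ⇒ W = 0, so Q = ΔU = nCᵥΔT with Cᵥ = 3R/2 = 12.47 J/(mol·K).
At constant V, T₂/T₁ = P₂/P₁ ⇒ ΔT = T₁(P₂/P₁ − 1) = 372·(334/216 − 1) = 203.2 K.
ΔU = (2.35)(12.47)(203.2) = 5956 J.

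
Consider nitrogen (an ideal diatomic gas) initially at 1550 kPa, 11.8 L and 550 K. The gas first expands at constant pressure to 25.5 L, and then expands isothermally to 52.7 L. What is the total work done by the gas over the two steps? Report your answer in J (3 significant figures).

W_total ≈ 49900 J

Step 1 (isobaric): W = PΔV = (1550 kPa)(25.5 − 11.8 L) = 21235 J.
After step 1: P = 1550 kPa, V = 25.5 L, T = 1189 K.
Step 2 (isothermal): W = P₁V₁ ln(V₂/V₁) = (39525) ln(52.7/25.5) = 28693 J.
W_total = 21235 + 28693 = 49928 J.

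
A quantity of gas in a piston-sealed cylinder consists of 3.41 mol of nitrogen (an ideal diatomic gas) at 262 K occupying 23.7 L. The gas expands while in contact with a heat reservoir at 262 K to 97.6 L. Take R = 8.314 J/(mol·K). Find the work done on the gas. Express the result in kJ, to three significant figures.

Isothermal: W = nRT ln(V₂/V₁).
W = (3.41)(8.314)(262) × ln(97.6/23.7)
  = 7428 × 1.415
W_by_gas = 10513 J; work on gas = −W_by = -10513 J.

W ≈ -10.5 kJ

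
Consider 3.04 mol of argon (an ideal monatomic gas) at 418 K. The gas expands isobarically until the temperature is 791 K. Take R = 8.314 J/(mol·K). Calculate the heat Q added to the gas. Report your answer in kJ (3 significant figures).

Isobaric: W = nRΔT = (3.04)(8.314)(373) = 9427 J.
ΔU = nCᵥΔT with Cᵥ = 3R/2: ΔU = (3.04)(12.47)(373) = 14141 J.
Q = ΔU + W = 14141 + 9427 = 23569 J.

Q ≈ 23.6 kJ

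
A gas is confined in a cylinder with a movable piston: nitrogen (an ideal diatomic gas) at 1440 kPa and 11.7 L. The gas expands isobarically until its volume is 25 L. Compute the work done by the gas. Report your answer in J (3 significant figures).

Isobaric: W = P ΔV.
W = (1440 kPa)(25 − 11.7 L) = (1440)(13.3) = 19152 J.

W ≈ 19200 J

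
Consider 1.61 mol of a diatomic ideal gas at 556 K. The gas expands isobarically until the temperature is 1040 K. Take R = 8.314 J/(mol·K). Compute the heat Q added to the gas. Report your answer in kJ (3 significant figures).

Isobaric: W = nRΔT = (1.61)(8.314)(484) = 6479 J.
ΔU = nCᵥΔT with Cᵥ = 5R/2: ΔU = (1.61)(20.79)(484) = 16197 J.
Q = ΔU + W = 16197 + 6479 = 22675 J.

Q ≈ 22.7 kJ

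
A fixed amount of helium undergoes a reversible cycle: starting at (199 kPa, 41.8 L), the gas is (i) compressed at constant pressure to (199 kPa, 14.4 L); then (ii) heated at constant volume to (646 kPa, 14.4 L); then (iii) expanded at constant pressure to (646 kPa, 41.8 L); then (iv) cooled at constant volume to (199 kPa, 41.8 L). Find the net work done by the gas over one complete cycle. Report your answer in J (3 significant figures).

W_net ≈ 12200 J

Constant-volume legs do no work.
W(i) = (199)(14.4 − 41.8) = -5453 J; W(iii) = (646)(41.8 − 14.4) = 17700 J.
W_net = -5453 + 17700 = 12248 J (the clockwise enclosed area).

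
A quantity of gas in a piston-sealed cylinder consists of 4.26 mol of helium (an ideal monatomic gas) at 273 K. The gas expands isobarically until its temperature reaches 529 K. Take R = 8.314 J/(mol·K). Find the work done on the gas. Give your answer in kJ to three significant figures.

Isobaric: W = P ΔV = nR ΔT.
W = (4.26)(8.314)(529 − 273) = 9067 J.
Work on gas = −W_by = -9067 J.

W ≈ -9.07 kJ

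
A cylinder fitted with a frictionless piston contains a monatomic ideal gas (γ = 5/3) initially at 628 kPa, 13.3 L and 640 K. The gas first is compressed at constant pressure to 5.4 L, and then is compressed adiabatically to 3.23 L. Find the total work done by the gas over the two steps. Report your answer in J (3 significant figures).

W_total ≈ -7040 J

Step 1 (isobaric): W = PΔV = (628 kPa)(5.4 − 13.3 L) = -4961 J.
After step 1: P = 628 kPa, V = 5.4 L, T = 259.8 K.
Step 2 (adiabatic): W = (P₁V₁ − P₂V₂)/(γ−1) = (3391 − 4777)/0.667 = -2079 J.
W_total = -4961 − 2079 = -7040 J.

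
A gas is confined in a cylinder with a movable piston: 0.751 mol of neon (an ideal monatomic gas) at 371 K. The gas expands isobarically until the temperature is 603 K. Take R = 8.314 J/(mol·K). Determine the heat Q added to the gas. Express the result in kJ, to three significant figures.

Isobaric: W = nRΔT = (0.751)(8.314)(232) = 1449 J.
ΔU = nCᵥΔT with Cᵥ = 3R/2: ΔU = (0.751)(12.47)(232) = 2173 J.
Q = ΔU + W = 2173 + 1449 = 3621 J.

Q ≈ 3.62 kJ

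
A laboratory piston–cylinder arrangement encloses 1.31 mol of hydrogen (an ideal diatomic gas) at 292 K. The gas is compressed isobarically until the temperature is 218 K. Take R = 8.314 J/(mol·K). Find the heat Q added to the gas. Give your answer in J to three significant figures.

Q ≈ -2820 J

Isobaric: W = nRΔT = (1.31)(8.314)(-74) = -806 J.
ΔU = nCᵥΔT with Cᵥ = 5R/2: ΔU = (1.31)(20.79)(-74) = -2015 J.
Q = ΔU + W = -2015 − 806 = -2821 J.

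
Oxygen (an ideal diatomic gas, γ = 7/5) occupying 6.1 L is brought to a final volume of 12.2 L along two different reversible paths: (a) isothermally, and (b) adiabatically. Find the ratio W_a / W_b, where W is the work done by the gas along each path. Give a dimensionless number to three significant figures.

W_a / W_b ≈ 1.15

Path (a) isothermal: W = P₁V₁ ln(V₂/V₁) → W_a/(P₁V₁) = 0.6931.
Path (b) adiabatic: W = P₁V₁(1 − (V₁/V₂)^(γ−1))/(γ−1) → W_b/(P₁V₁) = 0.6054.
W_a / W_b = 0.6931 / 0.6054 = 1.145.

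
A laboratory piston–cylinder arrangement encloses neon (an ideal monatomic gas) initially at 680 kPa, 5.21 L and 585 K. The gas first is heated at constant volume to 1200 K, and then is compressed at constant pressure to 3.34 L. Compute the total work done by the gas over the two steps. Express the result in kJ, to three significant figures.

Step 1 (isochoric): W = 0 (constant volume).
After step 1: P = 1395 kPa (V unchanged).
Step 2 (isobaric): W = PΔV = (1395 kPa)(3.34 − 5.21 L) = -2608 J.
W_total = 0 − 2608 = -2608 J.

W_total ≈ -2.61 kJ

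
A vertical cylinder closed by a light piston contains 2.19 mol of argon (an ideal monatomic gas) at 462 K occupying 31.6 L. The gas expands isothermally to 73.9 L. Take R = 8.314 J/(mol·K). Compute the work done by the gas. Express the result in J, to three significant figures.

W ≈ 7150 J

Isothermal: W = nRT ln(V₂/V₁).
W = (2.19)(8.314)(462) × ln(73.9/31.6)
  = 8412 × 0.8496
W_by_gas = 7146 J.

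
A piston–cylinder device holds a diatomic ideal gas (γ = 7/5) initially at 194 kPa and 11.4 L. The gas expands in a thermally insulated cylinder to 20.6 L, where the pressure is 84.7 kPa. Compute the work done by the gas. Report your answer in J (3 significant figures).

W ≈ 1170 J

Adiabatic: W = (P₁V₁ − P₂V₂)/(γ − 1) with γ = 7/5.
P₁V₁ = 2212 J, P₂V₂ = 1745 J.
W = (2212 − 1745) / 0.4 = 1167 J.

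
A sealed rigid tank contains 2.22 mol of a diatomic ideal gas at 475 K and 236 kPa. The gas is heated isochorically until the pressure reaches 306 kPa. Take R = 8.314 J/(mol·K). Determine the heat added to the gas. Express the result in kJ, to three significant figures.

Constant volume ⇒ W = 0, so Q = ΔU = nCᵥΔT with Cᵥ = 5R/2 = 20.79 J/(mol·K).
At constant V, T₂/T₁ = P₂/P₁ ⇒ ΔT = T₁(P₂/P₁ − 1) = 475·(306/236 − 1) = 140.9 K.
ΔU = (2.22)(20.79)(140.9) = 6501 J.

Q ≈ 6.50 kJ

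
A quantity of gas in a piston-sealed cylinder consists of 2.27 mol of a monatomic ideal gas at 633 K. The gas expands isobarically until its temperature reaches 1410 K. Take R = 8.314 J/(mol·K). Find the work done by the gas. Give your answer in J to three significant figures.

Isobaric: W = P ΔV = nR ΔT.
W = (2.27)(8.314)(1410 − 633) = 14664 J.

W ≈ 14700 J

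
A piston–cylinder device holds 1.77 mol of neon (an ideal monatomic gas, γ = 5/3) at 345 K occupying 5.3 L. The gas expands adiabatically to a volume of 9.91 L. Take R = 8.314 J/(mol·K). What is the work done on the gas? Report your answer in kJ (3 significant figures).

Adiabatic: TV^(γ−1) = const with γ = 5/3.
T₂ = T₁ (V₁/V₂)^(γ−1) = 345 × (5.3/9.91)^0.667 = 345 × 0.6589 = 227.3 K.
W_by = nCᵥ(T₁ − T₂) = (1.77)(12.47)(345 − 227.3) = 2598 J.
Work on gas = −W_by = -2598 J.

W ≈ -2.60 kJ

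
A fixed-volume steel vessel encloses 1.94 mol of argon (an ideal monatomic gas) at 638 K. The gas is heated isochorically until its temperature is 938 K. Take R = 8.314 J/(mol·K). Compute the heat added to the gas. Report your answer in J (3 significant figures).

Constant volume ⇒ W = 0, so Q = ΔU = nCᵥΔT with Cᵥ = 3R/2 = 12.47 J/(mol·K).
ΔU = (1.94)(12.47)(938 − 638) = 7258 J.

Q ≈ 7260 J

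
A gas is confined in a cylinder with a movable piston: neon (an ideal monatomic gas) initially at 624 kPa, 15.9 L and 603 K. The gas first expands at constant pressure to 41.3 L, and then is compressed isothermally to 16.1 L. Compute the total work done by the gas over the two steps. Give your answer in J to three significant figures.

Step 1 (isobaric): W = PΔV = (624 kPa)(41.3 − 15.9 L) = 15850 J.
After step 1: P = 624 kPa, V = 41.3 L, T = 1566 K.
Step 2 (isothermal): W = P₁V₁ ln(V₂/V₁) = (25771) ln(16.1/41.3) = -24278 J.
W_total = 15850 − 24278 = -8428 J.

W_total ≈ -8430 J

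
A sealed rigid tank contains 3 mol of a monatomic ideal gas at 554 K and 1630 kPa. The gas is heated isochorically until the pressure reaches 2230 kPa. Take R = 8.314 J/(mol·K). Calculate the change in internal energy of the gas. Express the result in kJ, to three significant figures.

ΔU ≈ 7.63 kJ

Constant volume ⇒ W = 0, so Q = ΔU = nCᵥΔT with Cᵥ = 3R/2 = 12.47 J/(mol·K).
At constant V, T₂/T₁ = P₂/P₁ ⇒ ΔT = T₁(P₂/P₁ − 1) = 554·(2230/1630 − 1) = 203.9 K.
ΔU = (3)(12.47)(203.9) = 7629 J.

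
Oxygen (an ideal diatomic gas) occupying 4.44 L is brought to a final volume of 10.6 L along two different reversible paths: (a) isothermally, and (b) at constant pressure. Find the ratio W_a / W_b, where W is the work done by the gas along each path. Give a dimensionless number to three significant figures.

Path (a) isothermal: W = P₁V₁ ln(V₂/V₁) → W_a/(P₁V₁) = 0.8702.
Path (b) isobaric: W = P₁(V₂ − V₁) → W_b/(P₁V₁) = 1.387.
W_a / W_b = 0.8702 / 1.387 = 0.6272.

W_a / W_b ≈ 0.627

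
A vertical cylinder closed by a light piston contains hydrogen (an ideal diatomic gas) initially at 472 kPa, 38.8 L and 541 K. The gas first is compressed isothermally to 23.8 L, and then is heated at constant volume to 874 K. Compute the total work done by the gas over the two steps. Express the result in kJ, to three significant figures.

Step 1 (isothermal): W = P₁V₁ ln(V₂/V₁) = (18314) ln(23.8/38.8) = -8950 J.
Step 2 (isochoric): W = 0 (constant volume).
W_total = -8950 + 0 = -8950 J.

W_total ≈ -8.95 kJ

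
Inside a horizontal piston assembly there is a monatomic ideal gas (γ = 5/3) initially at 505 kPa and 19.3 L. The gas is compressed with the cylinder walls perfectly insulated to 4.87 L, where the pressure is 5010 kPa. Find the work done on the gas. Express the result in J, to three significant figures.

W ≈ 22000 J

Adiabatic: W = (P₁V₁ − P₂V₂)/(γ − 1) with γ = 5/3.
P₁V₁ = 9746 J, P₂V₂ = 24399 J.
W = (9746 − 24399) / 0.6667 = -21978 J.
Work on gas = −W_by = 21978 J.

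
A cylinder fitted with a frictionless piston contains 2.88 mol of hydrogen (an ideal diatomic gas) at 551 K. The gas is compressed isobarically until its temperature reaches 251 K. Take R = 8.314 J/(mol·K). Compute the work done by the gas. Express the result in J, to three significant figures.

Isobaric: W = P ΔV = nR ΔT.
W = (2.88)(8.314)(251 − 551) = -7183 J.

W ≈ -7180 J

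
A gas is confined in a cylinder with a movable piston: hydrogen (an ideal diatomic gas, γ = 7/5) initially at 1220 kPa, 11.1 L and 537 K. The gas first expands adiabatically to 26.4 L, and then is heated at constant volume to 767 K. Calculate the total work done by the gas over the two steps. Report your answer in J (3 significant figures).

W_total ≈ 9920 J

Step 1 (adiabatic): W = (P₁V₁ − P₂V₂)/(γ−1) = (13542 − 9576)/0.4 = 9916 J.
Step 2 (isochoric): W = 0 (constant volume).
W_total = 9916 + 0 = 9916 J.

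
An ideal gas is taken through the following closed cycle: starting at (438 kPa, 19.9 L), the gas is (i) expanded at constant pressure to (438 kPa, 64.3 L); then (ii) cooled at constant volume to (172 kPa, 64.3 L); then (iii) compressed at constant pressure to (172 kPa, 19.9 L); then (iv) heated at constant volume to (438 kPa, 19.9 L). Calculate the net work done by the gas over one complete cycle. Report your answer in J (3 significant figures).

W_net ≈ 11800 J

Constant-volume legs do no work.
W(i) = (438)(64.3 − 19.9) = 19447 J; W(iii) = (172)(19.9 − 64.3) = -7637 J.
W_net = 19447 − 7637 = 11810 J (the clockwise enclosed area).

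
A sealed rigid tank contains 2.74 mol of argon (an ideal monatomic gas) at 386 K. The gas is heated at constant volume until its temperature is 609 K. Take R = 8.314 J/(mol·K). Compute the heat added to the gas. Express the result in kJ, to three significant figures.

Q ≈ 7.62 kJ

Constant volume ⇒ W = 0, so Q = ΔU = nCᵥΔT with Cᵥ = 3R/2 = 12.47 J/(mol·K).
ΔU = (2.74)(12.47)(609 − 386) = 7620 J.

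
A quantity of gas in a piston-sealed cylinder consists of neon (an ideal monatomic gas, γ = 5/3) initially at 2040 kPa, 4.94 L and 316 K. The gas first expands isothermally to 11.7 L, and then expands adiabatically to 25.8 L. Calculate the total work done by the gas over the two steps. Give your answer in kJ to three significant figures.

Step 1 (isothermal): W = P₁V₁ ln(V₂/V₁) = (10078) ln(11.7/4.94) = 8689 J.
After step 1: P = 861.3 kPa, V = 11.7 L, T = 316 K.
Step 2 (adiabatic): W = (P₁V₁ − P₂V₂)/(γ−1) = (10078 − 5948)/0.667 = 6194 J.
W_total = 8689 + 6194 = 14883 J.

W_total ≈ 14.9 kJ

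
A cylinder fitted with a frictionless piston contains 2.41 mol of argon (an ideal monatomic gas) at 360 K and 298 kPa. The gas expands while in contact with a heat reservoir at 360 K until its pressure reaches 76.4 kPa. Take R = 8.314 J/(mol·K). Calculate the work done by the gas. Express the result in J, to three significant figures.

Isothermal process: W = nRT ln(V₂/V₁) = nRT ln(P₁/P₂).
W = (2.41)(8.314)(360) × ln(298/76.4)
  = 7213 × ln(3.901) = 7213 × 1.361
W_by_gas = 9818 J.

W ≈ 9820 J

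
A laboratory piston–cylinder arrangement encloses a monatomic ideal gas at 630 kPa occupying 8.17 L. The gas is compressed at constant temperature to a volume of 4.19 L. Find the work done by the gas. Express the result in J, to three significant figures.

W ≈ -3440 J

Isothermal: W = nRT ln(V₂/V₁) = P₁V₁ ln(V₂/V₁).
P₁V₁ = (630 kPa)(8.17 L) = 5147 J.
W = 5147 × ln(4.19/8.17) = 5147 × -0.6678
W_by_gas = -3437 J.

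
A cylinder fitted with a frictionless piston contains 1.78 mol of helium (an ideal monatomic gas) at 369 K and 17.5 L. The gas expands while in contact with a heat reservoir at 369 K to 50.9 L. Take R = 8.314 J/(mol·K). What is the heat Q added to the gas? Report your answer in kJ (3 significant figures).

Q ≈ 5.83 kJ

Isothermal ⇒ ΔU = 0, so Q = W = nRT ln(V₂/V₁).
Q = (1.78)(8.314)(369) ln(50.9/17.5) = 5461 × 1.068 = 5830 J.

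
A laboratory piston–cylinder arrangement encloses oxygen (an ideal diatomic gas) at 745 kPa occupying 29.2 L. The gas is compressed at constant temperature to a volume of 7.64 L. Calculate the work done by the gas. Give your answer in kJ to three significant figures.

W ≈ -29.2 kJ

Isothermal: W = nRT ln(V₂/V₁) = P₁V₁ ln(V₂/V₁).
P₁V₁ = (745 kPa)(29.2 L) = 21754 J.
W = 21754 × ln(7.64/29.2) = 21754 × -1.341
W_by_gas = -29167 J.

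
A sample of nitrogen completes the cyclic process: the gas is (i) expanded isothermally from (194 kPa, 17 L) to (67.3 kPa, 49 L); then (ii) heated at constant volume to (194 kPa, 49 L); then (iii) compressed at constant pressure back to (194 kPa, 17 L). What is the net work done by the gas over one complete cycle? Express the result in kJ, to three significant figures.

Leg (i): W = PᵢVᵢ ln(V_f/Vᵢ) = (3298) ln(49/17) = 3491 J.
Leg (ii): W = 0.
Leg (iii): W = PΔV = (194)(17 − 49) = -6208 J.
W_net = 3491 − 6208 = -2717 J.

W_net ≈ -2.72 kJ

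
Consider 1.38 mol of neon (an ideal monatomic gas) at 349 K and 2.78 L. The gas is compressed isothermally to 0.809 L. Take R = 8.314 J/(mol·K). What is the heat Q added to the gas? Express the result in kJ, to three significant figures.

Q ≈ -4.94 kJ

Isothermal ⇒ ΔU = 0, so Q = W = nRT ln(V₂/V₁).
Q = (1.38)(8.314)(349) ln(0.809/2.78) = 4004 × -1.234 = -4943 J.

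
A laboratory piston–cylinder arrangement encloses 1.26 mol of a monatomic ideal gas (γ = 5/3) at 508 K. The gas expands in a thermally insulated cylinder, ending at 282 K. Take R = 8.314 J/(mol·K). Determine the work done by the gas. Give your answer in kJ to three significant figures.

W ≈ 3.55 kJ

Adiabatic ⇒ Q = 0, so W_by = −ΔU = nCᵥ(T₁ − T₂).
Cᵥ = 3R/2 = 12.47 J/(mol·K).
W = (1.26)(12.47)(508 − 282) = 3551 J.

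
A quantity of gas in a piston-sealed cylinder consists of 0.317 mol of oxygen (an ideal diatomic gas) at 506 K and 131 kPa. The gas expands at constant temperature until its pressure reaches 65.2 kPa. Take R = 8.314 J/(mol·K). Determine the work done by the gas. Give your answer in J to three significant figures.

W ≈ 930 J

Isothermal process: W = nRT ln(V₂/V₁) = nRT ln(P₁/P₂).
W = (0.317)(8.314)(506) × ln(131/65.2)
  = 1334 × ln(2.009) = 1334 × 0.6977
W_by_gas = 930.5 J.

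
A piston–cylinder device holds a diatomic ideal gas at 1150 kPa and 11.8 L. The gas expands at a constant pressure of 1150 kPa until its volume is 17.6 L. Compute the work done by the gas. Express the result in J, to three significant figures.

W ≈ 6670 J

Isobaric: W = P ΔV.
W = (1150 kPa)(17.6 − 11.8 L) = (1150)(5.8) = 6670 J.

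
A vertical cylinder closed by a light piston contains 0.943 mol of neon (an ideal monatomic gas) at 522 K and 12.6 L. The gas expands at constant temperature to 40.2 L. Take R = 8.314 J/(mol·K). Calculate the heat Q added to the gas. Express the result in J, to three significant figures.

Q ≈ 4750 J

Isothermal ⇒ ΔU = 0, so Q = W = nRT ln(V₂/V₁).
Q = (0.943)(8.314)(522) ln(40.2/12.6) = 4093 × 1.16 = 4748 J.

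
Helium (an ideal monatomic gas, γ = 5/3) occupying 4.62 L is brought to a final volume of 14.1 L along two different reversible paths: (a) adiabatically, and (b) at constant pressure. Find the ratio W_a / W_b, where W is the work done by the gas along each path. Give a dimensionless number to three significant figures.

W_a / W_b ≈ 0.384

Path (a) adiabatic: W = P₁V₁(1 − (V₁/V₂)^(γ−1))/(γ−1) → W_a/(P₁V₁) = 0.7871.
Path (b) isobaric: W = P₁(V₂ − V₁) → W_b/(P₁V₁) = 2.052.
W_a / W_b = 0.7871 / 2.052 = 0.3836.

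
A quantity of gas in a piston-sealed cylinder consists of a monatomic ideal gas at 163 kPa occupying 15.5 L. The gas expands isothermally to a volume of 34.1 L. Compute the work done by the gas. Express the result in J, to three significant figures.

W ≈ 1990 J

Isothermal: W = nRT ln(V₂/V₁) = P₁V₁ ln(V₂/V₁).
P₁V₁ = (163 kPa)(15.5 L) = 2526 J.
W = 2526 × ln(34.1/15.5) = 2526 × 0.7885
W_by_gas = 1992 J.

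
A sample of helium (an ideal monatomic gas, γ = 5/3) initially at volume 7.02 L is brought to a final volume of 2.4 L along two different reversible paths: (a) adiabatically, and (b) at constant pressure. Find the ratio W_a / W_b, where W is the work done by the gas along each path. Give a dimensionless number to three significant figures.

Path (a) adiabatic: W = P₁V₁(1 − (V₁/V₂)^(γ−1))/(γ−1) → W_a/(P₁V₁) = -1.568.
Path (b) isobaric: W = P₁(V₂ − V₁) → W_b/(P₁V₁) = -0.6581.
W_a / W_b = -1.568 / -0.6581 = 2.382.

W_a / W_b ≈ 2.38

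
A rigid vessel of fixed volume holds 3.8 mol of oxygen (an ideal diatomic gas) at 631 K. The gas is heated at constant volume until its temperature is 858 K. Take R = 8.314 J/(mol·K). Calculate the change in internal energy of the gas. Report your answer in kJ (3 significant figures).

ΔU ≈ 17.9 kJ

Constant volume ⇒ W = 0, so Q = ΔU = nCᵥΔT with Cᵥ = 5R/2 = 20.79 J/(mol·K).
ΔU = (3.8)(20.79)(858 − 631) = 17929 J.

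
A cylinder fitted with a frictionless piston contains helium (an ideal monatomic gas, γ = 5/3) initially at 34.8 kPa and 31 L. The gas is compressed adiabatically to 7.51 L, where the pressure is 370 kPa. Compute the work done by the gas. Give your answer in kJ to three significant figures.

Adiabatic: W = (P₁V₁ − P₂V₂)/(γ − 1) with γ = 5/3.
P₁V₁ = 1079 J, P₂V₂ = 2779 J.
W = (1079 − 2779) / 0.6667 = -2550 J.

W ≈ -2.55 kJ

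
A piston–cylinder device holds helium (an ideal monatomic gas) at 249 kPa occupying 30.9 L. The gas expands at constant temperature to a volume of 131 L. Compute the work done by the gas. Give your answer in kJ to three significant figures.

W ≈ 11.1 kJ

Isothermal: W = nRT ln(V₂/V₁) = P₁V₁ ln(V₂/V₁).
P₁V₁ = (249 kPa)(30.9 L) = 7694 J.
W = 7694 × ln(131/30.9) = 7694 × 1.444
W_by_gas = 11114 J.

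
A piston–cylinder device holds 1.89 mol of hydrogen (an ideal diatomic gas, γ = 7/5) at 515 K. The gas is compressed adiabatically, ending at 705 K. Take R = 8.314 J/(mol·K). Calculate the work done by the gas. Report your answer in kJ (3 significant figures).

W ≈ -7.46 kJ

Adiabatic ⇒ Q = 0, so W_by = −ΔU = nCᵥ(T₁ − T₂).
Cᵥ = 5R/2 = 20.79 J/(mol·K).
W = (1.89)(20.79)(515 − 705) = -7464 J.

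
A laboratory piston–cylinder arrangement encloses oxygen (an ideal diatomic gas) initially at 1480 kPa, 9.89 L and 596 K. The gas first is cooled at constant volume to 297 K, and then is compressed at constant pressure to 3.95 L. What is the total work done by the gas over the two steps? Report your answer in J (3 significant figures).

W_total ≈ -4380 J

Step 1 (isochoric): W = 0 (constant volume).
After step 1: P = 737.5 kPa (V unchanged).
Step 2 (isobaric): W = PΔV = (737.5 kPa)(3.95 − 9.89 L) = -4381 J.
W_total = 0 − 4381 = -4381 J.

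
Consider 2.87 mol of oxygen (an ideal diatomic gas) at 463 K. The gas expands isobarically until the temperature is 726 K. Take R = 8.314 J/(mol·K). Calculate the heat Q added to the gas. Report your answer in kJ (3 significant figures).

Isobaric: W = nRΔT = (2.87)(8.314)(263) = 6275 J.
ΔU = nCᵥΔT with Cᵥ = 5R/2: ΔU = (2.87)(20.79)(263) = 15689 J.
Q = ΔU + W = 15689 + 6275 = 21964 J.

Q ≈ 22.0 kJ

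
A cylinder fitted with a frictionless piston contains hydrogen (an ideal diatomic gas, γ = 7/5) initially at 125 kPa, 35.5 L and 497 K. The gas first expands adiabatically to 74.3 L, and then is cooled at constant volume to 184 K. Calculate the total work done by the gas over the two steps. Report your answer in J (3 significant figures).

Step 1 (adiabatic): W = (P₁V₁ − P₂V₂)/(γ−1) = (4438 − 3302)/0.4 = 2838 J.
Step 2 (isochoric): W = 0 (constant volume).
W_total = 2838 + 0 = 2838 J.

W_total ≈ 2840 J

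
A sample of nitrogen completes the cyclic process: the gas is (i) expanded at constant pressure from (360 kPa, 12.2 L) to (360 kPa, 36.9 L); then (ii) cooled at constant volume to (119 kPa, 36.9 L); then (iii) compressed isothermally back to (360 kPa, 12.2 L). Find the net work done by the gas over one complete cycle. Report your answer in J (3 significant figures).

Leg (i): W = PΔV = (360)(36.9 − 12.2) = 8892 J.
Leg (ii): W = 0.
Leg (iii): W = PᵢVᵢ ln(V_f/Vᵢ) = (4391) ln(12.2/36.9) = -4860 J.
W_net = 8892 − 4860 = 4032 J.

W_net ≈ 4030 J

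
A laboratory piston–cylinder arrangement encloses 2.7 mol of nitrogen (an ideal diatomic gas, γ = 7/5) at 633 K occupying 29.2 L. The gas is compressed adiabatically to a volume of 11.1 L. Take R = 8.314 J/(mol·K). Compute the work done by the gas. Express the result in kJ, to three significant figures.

Adiabatic: TV^(γ−1) = const with γ = 7/5.
T₂ = T₁ (V₁/V₂)^(γ−1) = 633 × (29.2/11.1)^0.4 = 633 × 1.472 = 932 K.
W_by = nCᵥ(T₁ − T₂) = (2.7)(20.79)(633 − 932) = -16781 J.

W ≈ -16.8 kJ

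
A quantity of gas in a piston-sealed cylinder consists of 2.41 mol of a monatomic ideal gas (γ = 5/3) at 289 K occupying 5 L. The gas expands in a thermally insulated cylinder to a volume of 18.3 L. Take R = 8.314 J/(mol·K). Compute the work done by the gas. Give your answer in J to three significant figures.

Adiabatic: TV^(γ−1) = const with γ = 5/3.
T₂ = T₁ (V₁/V₂)^(γ−1) = 289 × (5/18.3)^0.667 = 289 × 0.4211 = 121.7 K.
W_by = nCᵥ(T₁ − T₂) = (2.41)(12.47)(289 − 121.7) = 5029 J.

W ≈ 5030 J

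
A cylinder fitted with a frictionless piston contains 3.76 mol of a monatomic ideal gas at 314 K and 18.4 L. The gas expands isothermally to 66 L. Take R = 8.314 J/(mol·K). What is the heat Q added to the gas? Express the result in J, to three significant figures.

Isothermal ⇒ ΔU = 0, so Q = W = nRT ln(V₂/V₁).
Q = (3.76)(8.314)(314) ln(66/18.4) = 9816 × 1.277 = 12538 J.

Q ≈ 12500 J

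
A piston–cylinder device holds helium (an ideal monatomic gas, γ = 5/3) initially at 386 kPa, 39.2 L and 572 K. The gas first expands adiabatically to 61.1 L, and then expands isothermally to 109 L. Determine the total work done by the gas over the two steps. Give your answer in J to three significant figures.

Step 1 (adiabatic): W = (P₁V₁ − P₂V₂)/(γ−1) = (15131 − 11256)/0.667 = 5813 J.
After step 1: P = 184.2 kPa, V = 61.1 L, T = 425.5 K.
Step 2 (isothermal): W = P₁V₁ ln(V₂/V₁) = (11256) ln(109/61.1) = 6515 J.
W_total = 5813 + 6515 = 12329 J.

W_total ≈ 12300 J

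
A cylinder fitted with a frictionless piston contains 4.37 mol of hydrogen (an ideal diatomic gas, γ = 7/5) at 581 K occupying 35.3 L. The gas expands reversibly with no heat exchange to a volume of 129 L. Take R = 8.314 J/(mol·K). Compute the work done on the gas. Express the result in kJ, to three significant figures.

W ≈ -21.3 kJ

Adiabatic: TV^(γ−1) = const with γ = 7/5.
T₂ = T₁ (V₁/V₂)^(γ−1) = 581 × (35.3/129)^0.4 = 581 × 0.5955 = 346 K.
W_by = nCᵥ(T₁ − T₂) = (4.37)(20.79)(581 − 346) = 21347 J.
Work on gas = −W_by = -21347 J.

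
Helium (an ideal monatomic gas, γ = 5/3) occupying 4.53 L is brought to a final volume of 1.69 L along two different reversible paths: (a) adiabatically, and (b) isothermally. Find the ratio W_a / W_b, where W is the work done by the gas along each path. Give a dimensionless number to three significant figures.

W_a / W_b ≈ 1.41

Path (a) adiabatic: W = P₁V₁(1 − (V₁/V₂)^(γ−1))/(γ−1) → W_a/(P₁V₁) = -1.394.
Path (b) isothermal: W = P₁V₁ ln(V₂/V₁) → W_b/(P₁V₁) = -0.986.
W_a / W_b = -1.394 / -0.986 = 1.414.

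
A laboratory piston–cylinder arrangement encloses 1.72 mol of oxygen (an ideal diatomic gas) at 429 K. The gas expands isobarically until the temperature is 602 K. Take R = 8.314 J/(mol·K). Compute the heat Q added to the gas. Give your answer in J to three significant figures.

Isobaric: W = nRΔT = (1.72)(8.314)(173) = 2474 J.
ΔU = nCᵥΔT with Cᵥ = 5R/2: ΔU = (1.72)(20.79)(173) = 6185 J.
Q = ΔU + W = 6185 + 2474 = 8659 J.

Q ≈ 8660 J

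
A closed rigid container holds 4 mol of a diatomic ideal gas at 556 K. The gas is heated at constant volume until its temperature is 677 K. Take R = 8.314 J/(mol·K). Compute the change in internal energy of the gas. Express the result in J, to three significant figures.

Constant volume ⇒ W = 0, so Q = ΔU = nCᵥΔT with Cᵥ = 5R/2 = 20.79 J/(mol·K).
ΔU = (4)(20.79)(677 − 556) = 10060 J.

ΔU ≈ 10100 J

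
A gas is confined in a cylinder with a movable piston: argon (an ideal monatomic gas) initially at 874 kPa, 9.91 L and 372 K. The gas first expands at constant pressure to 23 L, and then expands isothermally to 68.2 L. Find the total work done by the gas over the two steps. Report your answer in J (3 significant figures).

W_total ≈ 33300 J

Step 1 (isobaric): W = PΔV = (874 kPa)(23 − 9.91 L) = 11441 J.
After step 1: P = 874 kPa, V = 23 L, T = 863.4 K.
Step 2 (isothermal): W = P₁V₁ ln(V₂/V₁) = (20102) ln(68.2/23) = 21850 J.
W_total = 11441 + 21850 = 33291 J.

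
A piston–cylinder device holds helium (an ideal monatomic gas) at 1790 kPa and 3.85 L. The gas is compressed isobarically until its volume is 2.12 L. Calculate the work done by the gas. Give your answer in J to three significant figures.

W ≈ -3100 J

Isobaric: W = P ΔV.
W = (1790 kPa)(2.12 − 3.85 L) = (1790)(-1.73) = -3097 J.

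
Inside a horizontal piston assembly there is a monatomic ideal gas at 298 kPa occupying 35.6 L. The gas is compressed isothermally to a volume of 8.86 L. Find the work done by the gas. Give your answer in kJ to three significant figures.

W ≈ -14.8 kJ

Isothermal: W = nRT ln(V₂/V₁) = P₁V₁ ln(V₂/V₁).
P₁V₁ = (298 kPa)(35.6 L) = 10609 J.
W = 10609 × ln(8.86/35.6) = 10609 × -1.391
W_by_gas = -14755 J.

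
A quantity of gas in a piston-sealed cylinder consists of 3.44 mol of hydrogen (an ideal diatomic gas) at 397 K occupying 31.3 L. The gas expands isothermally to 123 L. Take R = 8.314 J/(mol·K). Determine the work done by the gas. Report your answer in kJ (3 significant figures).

W ≈ 15.5 kJ

Isothermal: W = nRT ln(V₂/V₁).
W = (3.44)(8.314)(397) × ln(123/31.3)
  = 11354 × 1.369
W_by_gas = 15539 J.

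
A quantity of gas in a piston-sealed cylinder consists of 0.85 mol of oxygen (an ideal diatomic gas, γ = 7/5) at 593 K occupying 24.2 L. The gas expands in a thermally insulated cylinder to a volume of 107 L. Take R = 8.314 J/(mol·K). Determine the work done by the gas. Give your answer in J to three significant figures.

Adiabatic: TV^(γ−1) = const with γ = 7/5.
T₂ = T₁ (V₁/V₂)^(γ−1) = 593 × (24.2/107)^0.4 = 593 × 0.5518 = 327.2 K.
W_by = nCᵥ(T₁ − T₂) = (0.85)(20.79)(593 − 327.2) = 4696 J.

W ≈ 4700 J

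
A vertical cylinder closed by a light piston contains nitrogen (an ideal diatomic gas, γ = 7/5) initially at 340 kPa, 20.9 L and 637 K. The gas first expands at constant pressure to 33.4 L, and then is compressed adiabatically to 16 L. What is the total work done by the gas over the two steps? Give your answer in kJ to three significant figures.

W_total ≈ -5.47 kJ

Step 1 (isobaric): W = PΔV = (340 kPa)(33.4 − 20.9 L) = 4250 J.
After step 1: P = 340 kPa, V = 33.4 L, T = 1018 K.
Step 2 (adiabatic): W = (P₁V₁ − P₂V₂)/(γ−1) = (11356 − 15243)/0.4 = -9718 J.
W_total = 4250 − 9718 = -5468 J.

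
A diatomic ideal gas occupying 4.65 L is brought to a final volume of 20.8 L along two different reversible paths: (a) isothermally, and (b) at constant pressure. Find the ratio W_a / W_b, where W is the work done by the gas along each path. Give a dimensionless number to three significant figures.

W_a / W_b ≈ 0.431

Path (a) isothermal: W = P₁V₁ ln(V₂/V₁) → W_a/(P₁V₁) = 1.498.
Path (b) isobaric: W = P₁(V₂ − V₁) → W_b/(P₁V₁) = 3.473.
W_a / W_b = 1.498 / 3.473 = 0.4313.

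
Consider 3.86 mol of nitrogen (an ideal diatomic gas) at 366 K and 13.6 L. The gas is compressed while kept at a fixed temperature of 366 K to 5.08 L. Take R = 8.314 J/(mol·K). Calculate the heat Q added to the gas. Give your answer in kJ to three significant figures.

Q ≈ -11.6 kJ

Isothermal ⇒ ΔU = 0, so Q = W = nRT ln(V₂/V₁).
Q = (3.86)(8.314)(366) ln(5.08/13.6) = 11746 × -0.9848 = -11567 J.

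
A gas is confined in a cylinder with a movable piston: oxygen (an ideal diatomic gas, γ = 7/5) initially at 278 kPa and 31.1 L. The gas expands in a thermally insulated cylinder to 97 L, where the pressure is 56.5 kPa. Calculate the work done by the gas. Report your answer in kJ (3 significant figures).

W ≈ 7.91 kJ

Adiabatic: W = (P₁V₁ − P₂V₂)/(γ − 1) with γ = 7/5.
P₁V₁ = 8646 J, P₂V₂ = 5480 J.
W = (8646 − 5480) / 0.4 = 7913 J.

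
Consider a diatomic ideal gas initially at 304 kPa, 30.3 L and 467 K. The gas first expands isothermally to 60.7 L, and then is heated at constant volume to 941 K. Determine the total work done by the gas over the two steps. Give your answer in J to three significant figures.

Step 1 (isothermal): W = P₁V₁ ln(V₂/V₁) = (9211) ln(60.7/30.3) = 6400 J.
Step 2 (isochoric): W = 0 (constant volume).
W_total = 6400 + 0 = 6400 J.

W_total ≈ 6400 J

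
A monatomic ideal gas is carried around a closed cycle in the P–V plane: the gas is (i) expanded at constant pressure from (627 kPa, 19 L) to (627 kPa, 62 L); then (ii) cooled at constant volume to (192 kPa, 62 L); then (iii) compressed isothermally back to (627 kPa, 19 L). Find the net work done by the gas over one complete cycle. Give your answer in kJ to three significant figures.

Leg (i): W = PΔV = (627)(62 − 19) = 26961 J.
Leg (ii): W = 0.
Leg (iii): W = PᵢVᵢ ln(V_f/Vᵢ) = (11904) ln(19/62) = -14079 J.
W_net = 26961 − 14079 = 12882 J.

W_net ≈ 12.9 kJ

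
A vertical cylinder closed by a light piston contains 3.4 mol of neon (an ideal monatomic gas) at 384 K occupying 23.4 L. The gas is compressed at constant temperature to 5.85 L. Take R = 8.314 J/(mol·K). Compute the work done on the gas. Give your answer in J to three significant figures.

W ≈ 15000 J

Isothermal: W = nRT ln(V₂/V₁).
W = (3.4)(8.314)(384) × ln(5.85/23.4)
  = 10855 × -1.386
W_by_gas = -15048 J; work on gas = −W_by = 15048 J.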